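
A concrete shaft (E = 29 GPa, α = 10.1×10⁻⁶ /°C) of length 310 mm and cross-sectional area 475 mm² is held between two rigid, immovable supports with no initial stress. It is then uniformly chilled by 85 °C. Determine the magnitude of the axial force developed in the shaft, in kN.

Full restraint means ε = 0, so the stress is σ = EαΔT = 29×10³ × 10.1×10⁻⁶ × 85 = 24.9 MPa.
Then P = σA = 24.9 × 475 mm² = 11.83 kN, tensile.

P ≈ 11.8 kN (tensile)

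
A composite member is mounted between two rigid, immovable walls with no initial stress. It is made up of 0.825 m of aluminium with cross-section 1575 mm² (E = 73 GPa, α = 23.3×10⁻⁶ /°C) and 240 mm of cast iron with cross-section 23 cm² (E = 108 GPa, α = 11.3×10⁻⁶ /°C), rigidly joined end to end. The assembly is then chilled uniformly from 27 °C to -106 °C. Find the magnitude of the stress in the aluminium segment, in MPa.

σ ≈ 228 MPa (tensile)

Free thermal contraction of the whole bar: Σ αᵢΔT Lᵢ = 23.3×10⁻⁶×133×825 + 11.3×10⁻⁶×133×240 = 2.917 mm.
The walls prevent any net length change, so an axial force P (same in every segment) develops. Compatibility: P · Σ Lᵢ/(AᵢEᵢ) = δ_free.
The series flexibility is Σ Lᵢ/(AᵢEᵢ) = 825/(1575×73×10³) + 240/(2300×108×10³) = 8.142×10⁻⁶ mm/N.
So P = 2.917 / 8.142×10⁻⁶ = 358.3 kN, tensile.
σ_{aluminium} = P / A = 358300 / 1575 = 227.5 MPa.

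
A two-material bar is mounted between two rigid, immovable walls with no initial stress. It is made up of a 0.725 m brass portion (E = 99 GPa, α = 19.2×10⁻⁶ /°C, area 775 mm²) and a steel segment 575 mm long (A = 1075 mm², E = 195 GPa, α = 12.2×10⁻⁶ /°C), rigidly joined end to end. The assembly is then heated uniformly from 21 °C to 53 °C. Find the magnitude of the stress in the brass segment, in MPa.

σ ≈ 70.9 MPa (compressive)

Free thermal expansion of the whole bar: Σ αᵢΔT Lᵢ = 19.2×10⁻⁶×32×725 + 12.2×10⁻⁶×32×575 = 0.6699 mm.
The walls prevent any net length change, so an axial force P (same in every segment) develops. Compatibility: P · Σ Lᵢ/(AᵢEᵢ) = δ_free.
Σ Lᵢ/(AᵢEᵢ) = 725/(775×99×10³) + 575/(1075×195×10³) = 1.219×10⁻⁵ mm/N.
P = 0.6699 / 1.219×10⁻⁵ = 54950 N = 54.95 kN, compressive.
σ_{brass} = P / A = 54950 / 775 = 70.9 MPa.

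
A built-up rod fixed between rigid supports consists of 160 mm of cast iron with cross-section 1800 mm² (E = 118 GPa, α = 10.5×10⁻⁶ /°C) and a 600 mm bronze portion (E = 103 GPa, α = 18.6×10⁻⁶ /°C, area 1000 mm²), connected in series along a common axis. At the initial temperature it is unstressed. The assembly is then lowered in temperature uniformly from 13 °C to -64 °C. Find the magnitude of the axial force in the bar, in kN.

P ≈ 150 kN (tensile)

Free thermal contraction of the whole bar: Σ αᵢΔT Lᵢ = 10.5×10⁻⁶×77×160 + 18.6×10⁻⁶×77×600 = 0.9887 mm.
The walls prevent any net length change, so an axial force P (same in every segment) develops. Compatibility: P · Σ Lᵢ/(AᵢEᵢ) = δ_free.
The series flexibility is Σ Lᵢ/(AᵢEᵢ) = 160/(1800×118×10³) + 600/(1000×103×10³) = 6.579×10⁻⁶ mm/N.
P = 0.9887 / 6.579×10⁻⁶ = 150300 N = 150.3 kN, tensile.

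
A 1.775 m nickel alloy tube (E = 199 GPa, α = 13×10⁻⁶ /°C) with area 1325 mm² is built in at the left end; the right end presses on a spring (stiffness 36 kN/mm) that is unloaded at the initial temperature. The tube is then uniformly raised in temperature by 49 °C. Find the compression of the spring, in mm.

δ ≈ 0.91 mm

Free thermal expansion: δ_free = αΔT L = 13×10⁻⁶ × 49 × 1775 = 1.131 mm.
With a force P in the spring, the elastic change of the tube is PL/(AE) and that of the spring is P/k; compatibility requires their sum to equal δ_free.
So P = δ_free / [L/(AE) + 1/k] = 1.131 / [ 1775/(1325×199×10³) + 1/(36×10³) ].
P = 1.131 / 3.451×10⁻⁵ = 32760 N.
Spring compression = P/k = 32760/(36×10³) = 0.9101 mm.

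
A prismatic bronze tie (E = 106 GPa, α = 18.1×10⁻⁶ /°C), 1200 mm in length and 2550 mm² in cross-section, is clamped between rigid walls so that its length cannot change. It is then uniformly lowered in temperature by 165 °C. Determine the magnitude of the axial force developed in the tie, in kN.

With zero net strain, σ = E·αΔT = 106 GPa × 18.1×10⁻⁶ × 165 = 316.6 MPa.
Axial force P = σA = 316.6 × 2550 = 807300 N = 807.3 kN, tensile.

P ≈ 807 kN (tensile)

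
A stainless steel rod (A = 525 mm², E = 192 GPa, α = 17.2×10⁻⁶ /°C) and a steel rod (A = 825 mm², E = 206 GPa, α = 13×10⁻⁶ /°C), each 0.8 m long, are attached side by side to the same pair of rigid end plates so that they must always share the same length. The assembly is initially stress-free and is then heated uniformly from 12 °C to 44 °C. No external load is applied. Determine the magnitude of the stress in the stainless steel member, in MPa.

σ ≈ 16.2 MPa (compressive)

The stainless steel has the larger α, so on heating it would change length more than the steel if both were free. The rigid plates force a common final length, so the stainless steel is put into compression and the steel into tension, with equal and opposite forces P (no external load).
Compatibility of the two members (thermal + elastic change equal): (α₁ − α₂)ΔT = P·[1/(A₁E₁) + 1/(A₂E₂)].
|α₁ − α₂|·ΔT = 4.2×10⁻⁶ × 32 = 0.0001344.
1/(A₁E₁) + 1/(A₂E₂) = 1/(525×192×10³) + 1/(825×206×10³) = 1.58×10⁻⁸ N⁻¹.
P = 0.0001344 / 1.58×10⁻⁸ = 8504 N = 8.504 kN.
σ_{stainless steel} = P/A₁ = 8504/525 = 16.2 MPa, compressive.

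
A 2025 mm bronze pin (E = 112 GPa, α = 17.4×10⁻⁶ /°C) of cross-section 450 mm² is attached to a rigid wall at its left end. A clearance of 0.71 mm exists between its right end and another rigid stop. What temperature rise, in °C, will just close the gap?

ΔT ≈ 20.2 °C

The gap closes when αΔT L = 0.71 mm, since the pin is still unstressed at that instant.
ΔT = 0.71 / (17.4×10⁻⁶ × 2025) = 20.15 °C.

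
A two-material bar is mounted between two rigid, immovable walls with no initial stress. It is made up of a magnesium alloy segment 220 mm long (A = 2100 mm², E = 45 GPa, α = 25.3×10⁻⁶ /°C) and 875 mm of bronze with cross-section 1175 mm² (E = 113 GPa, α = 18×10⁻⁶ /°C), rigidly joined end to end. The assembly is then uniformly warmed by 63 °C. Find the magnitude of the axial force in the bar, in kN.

With the walls removed the bar would change length by δ_free = Σ αᵢΔT Lᵢ = 25.3×10⁻⁶×63×220 + 18×10⁻⁶×63×875 = 1.343 mm.
Since the ends are fixed, an axial force P builds up, equal in every segment, with P · Σ Lᵢ/(AᵢEᵢ) = δ_free.
Σ Lᵢ/(AᵢEᵢ) = 220/(2100×45×10³) + 875/(1175×113×10³) = 8.918×10⁻⁶ mm/N.
So P = 1.343 / 8.918×10⁻⁶ = 150.6 kN, compressive.

P ≈ 151 kN (compressive)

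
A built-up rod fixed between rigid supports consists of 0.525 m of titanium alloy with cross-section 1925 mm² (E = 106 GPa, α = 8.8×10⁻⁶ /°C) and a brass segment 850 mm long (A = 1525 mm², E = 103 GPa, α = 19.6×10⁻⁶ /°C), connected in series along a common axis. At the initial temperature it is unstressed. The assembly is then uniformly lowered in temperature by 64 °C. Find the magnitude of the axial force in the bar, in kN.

P ≈ 171 kN (tensile)

With the walls removed the bar would change length by δ_free = Σ αᵢΔT Lᵢ = 8.8×10⁻⁶×64×525 + 19.6×10⁻⁶×64×850 = 1.362 mm.
The rigid supports impose zero overall length change; the single axial force P common to all segments must satisfy P Σ Lᵢ/(AᵢEᵢ) = δ_free.
The series flexibility is Σ Lᵢ/(AᵢEᵢ) = 525/(1925×106×10³) + 850/(1525×103×10³) = 7.984×10⁻⁶ mm/N.
So P = 1.362 / 7.984×10⁻⁶ = 170.6 kN, tensile.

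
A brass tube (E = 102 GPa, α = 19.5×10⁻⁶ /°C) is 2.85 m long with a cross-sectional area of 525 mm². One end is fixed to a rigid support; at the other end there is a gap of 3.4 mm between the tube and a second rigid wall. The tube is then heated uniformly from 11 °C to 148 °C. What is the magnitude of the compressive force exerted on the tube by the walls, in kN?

P ≈ 79.2 kN

Unrestrained expansion: δ_free = αΔT L = 19.5×10⁻⁶ × 137 × 2850 = 7.614 mm.
After closing the 3.4 mm clearance, 7.614 − 3.4 = 4.214 mm of expansion remains to be suppressed by the wall.
That suppressed elongation corresponds to σ = E·Δ/L = 102×10³ × 4.214/2850 = 150.8 MPa.
P = σA = 150.8 × 525 = 79.17 kN.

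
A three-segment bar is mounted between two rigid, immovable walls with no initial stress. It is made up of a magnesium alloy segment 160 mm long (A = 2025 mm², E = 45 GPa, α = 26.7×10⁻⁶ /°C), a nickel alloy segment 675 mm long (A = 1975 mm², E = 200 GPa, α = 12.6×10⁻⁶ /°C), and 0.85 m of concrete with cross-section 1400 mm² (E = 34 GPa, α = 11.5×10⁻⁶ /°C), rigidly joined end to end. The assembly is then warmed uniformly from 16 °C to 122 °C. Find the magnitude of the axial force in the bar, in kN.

P ≈ 112 kN (compressive)

With the walls removed the bar would change length by δ_free = Σ αᵢΔT Lᵢ = 26.7×10⁻⁶×106×160 + 12.6×10⁻⁶×106×675 + 11.5×10⁻⁶×106×850 = 2.391 mm.
The rigid supports impose zero overall length change; the single axial force P common to all segments must satisfy P Σ Lᵢ/(AᵢEᵢ) = δ_free.
The series flexibility is Σ Lᵢ/(AᵢEᵢ) = 160/(2025×45×10³) + 675/(1975×200×10³) + 850/(1400×34×10³) = 2.132×10⁻⁵ mm/N.
So P = 2.391 / 2.132×10⁻⁵ = 112.1 kN, compressive.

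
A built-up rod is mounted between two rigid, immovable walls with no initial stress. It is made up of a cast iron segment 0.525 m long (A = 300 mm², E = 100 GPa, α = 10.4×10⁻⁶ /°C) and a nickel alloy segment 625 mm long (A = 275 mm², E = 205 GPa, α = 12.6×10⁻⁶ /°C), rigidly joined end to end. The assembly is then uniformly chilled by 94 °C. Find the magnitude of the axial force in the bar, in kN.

P ≈ 43.8 kN (tensile)

If the supports were absent, the total length change would be Σ αᵢΔT Lᵢ = 10.4×10⁻⁶×94×525 + 12.6×10⁻⁶×94×625 = 1.253 mm.
Since the ends are fixed, an axial force P builds up, equal in every segment, with P · Σ Lᵢ/(AᵢEᵢ) = δ_free.
Σ Lᵢ/(AᵢEᵢ) = 525/(300×100×10³) + 625/(275×205×10³) = 2.859×10⁻⁵ mm/N.
P = 1.253 / 2.859×10⁻⁵ = 43850 N = 43.85 kN, tensile.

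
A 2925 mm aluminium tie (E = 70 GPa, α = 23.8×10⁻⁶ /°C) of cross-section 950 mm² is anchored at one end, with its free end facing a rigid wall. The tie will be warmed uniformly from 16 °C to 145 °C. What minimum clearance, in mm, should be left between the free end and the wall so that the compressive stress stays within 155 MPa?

g ≈ 2.5 mm

Free expansion if unrestrained: δ_free = αΔT L = 23.8×10⁻⁶ × 129 × 2925 = 8.98 mm.
A stress of 155 MPa corresponds to the wall pushing the tie back by σL/E = 155×2925/(70×10³) = 6.477 mm.
So the gap has to take up the difference, g_min = δ_free − σL/E = 8.98 − 6.477 = 2.504 mm.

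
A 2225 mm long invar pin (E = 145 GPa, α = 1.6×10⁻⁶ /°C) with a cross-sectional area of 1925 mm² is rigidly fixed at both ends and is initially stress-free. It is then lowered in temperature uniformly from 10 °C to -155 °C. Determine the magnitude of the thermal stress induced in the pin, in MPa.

The supports are rigid, so the total axial strain is zero. The restrained thermal strain is ε = αΔT = 1.6×10⁻⁶ × 165 = 264×10⁻⁶.
σ = EαΔT = 145×10³ × 1.6×10⁻⁶ × 165 = 38.28 MPa (tensile; the pin is trying to contract).

σ ≈ 38.3 MPa (tensile)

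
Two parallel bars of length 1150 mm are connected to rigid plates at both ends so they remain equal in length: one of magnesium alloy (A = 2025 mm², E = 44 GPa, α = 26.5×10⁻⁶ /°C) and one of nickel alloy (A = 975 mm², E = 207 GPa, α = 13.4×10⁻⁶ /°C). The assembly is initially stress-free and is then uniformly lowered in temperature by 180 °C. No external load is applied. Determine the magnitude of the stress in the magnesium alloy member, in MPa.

σ ≈ 72 MPa (tensile)

The magnesium alloy has the larger α, so on cooling it would change length more than the nickel alloy if both were free. The rigid plates force a common final length, so the magnesium alloy is put into tension and the nickel alloy into compression, with equal and opposite forces P (no external load).
Compatibility of the two members (thermal + elastic change equal): (α₁ − α₂)ΔT = P·[1/(A₁E₁) + 1/(A₂E₂)].
|α₁ − α₂|·ΔT = 13.1×10⁻⁶ × 180 = 0.002358.
1/(A₁E₁) + 1/(A₂E₂) = 1/(2025×44×10³) + 1/(975×207×10³) = 1.618×10⁻⁸ N⁻¹.
So P = 0.002358 / 1.618×10⁻⁸ = 145.8 kN.
σ_{magnesium alloy} = P/A₁ = 145800/2025 = 71.98 MPa, tensile.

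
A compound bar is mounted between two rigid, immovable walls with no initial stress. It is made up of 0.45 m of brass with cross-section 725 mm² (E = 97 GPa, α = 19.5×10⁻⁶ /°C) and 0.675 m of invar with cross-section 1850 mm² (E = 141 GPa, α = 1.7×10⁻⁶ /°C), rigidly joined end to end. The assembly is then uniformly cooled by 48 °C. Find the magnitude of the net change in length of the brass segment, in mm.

|ΔL| ≈ 0.0821 mm

If the supports were absent, the total length change would be Σ αᵢΔT Lᵢ = 19.5×10⁻⁶×48×450 + 1.7×10⁻⁶×48×675 = 0.4763 mm.
Since the ends are fixed, an axial force P builds up, equal in every segment, with P · Σ Lᵢ/(AᵢEᵢ) = δ_free.
Σ Lᵢ/(AᵢEᵢ) = 450/(725×97×10³) + 675/(1850×141×10³) = 8.987×10⁻⁶ mm/N.
Hence P = δ_free / Σ(L/AE) = 0.4763/8.987×10⁻⁶ = 53 kN (tensile).
For the brass segment, free thermal change = 19.5×10⁻⁶×48×450 = 0.4212 mm and elastic change from P = 53000×450/(725×97×10³) = 0.3391 mm; these oppose, so the net change is 0.0821 mm (segment shortens).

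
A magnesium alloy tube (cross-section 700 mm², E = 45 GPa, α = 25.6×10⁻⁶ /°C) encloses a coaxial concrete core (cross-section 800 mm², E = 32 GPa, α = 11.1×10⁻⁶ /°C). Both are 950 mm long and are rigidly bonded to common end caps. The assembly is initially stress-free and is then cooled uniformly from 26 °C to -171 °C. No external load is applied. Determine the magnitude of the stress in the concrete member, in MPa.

Equilibrium of a rigid end plate with no external load gives equal and opposite internal forces ±P in the two members. Since α_{magnesium alloy} > α_{concrete}, cooling drives the magnesium alloy into tension and the concrete into compression.
Setting the final lengths equal and cancelling L: (α₁ − α₂)ΔT = P/(A₁E₁) + P/(A₂E₂).
|α₁ − α₂|·ΔT = 14.5×10⁻⁶ × 197 = 0.002857.
1/(A₁E₁) + 1/(A₂E₂) = 1/(700×45×10³) + 1/(800×32×10³) = 7.081×10⁻⁸ N⁻¹.
So P = 0.002857 / 7.081×10⁻⁸ = 40.34 kN.
σ_{concrete} = P/A₂ = 40340/800 = 50.43 MPa, compressive.

σ ≈ 50.4 MPa (compressive)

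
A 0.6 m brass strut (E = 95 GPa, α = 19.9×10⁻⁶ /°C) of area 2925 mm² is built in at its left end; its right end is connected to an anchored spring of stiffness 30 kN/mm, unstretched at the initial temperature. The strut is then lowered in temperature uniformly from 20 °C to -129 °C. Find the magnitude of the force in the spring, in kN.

P ≈ 50.1 kN

Free thermal contraction: δ_free = αΔT L = 19.9×10⁻⁶ × 149 × 600 = 1.779 mm.
Let P be the tensile force in the spring. The strut extends elastically by PL/(AE) and the spring stretches by P/k; together these equal δ_free.
So P = δ_free / [L/(AE) + 1/k] = 1.779 / [ 600/(2925×95×10³) + 1/(30×10³) ].
P = 1.779 / 3.549×10⁻⁵ = 50120 N.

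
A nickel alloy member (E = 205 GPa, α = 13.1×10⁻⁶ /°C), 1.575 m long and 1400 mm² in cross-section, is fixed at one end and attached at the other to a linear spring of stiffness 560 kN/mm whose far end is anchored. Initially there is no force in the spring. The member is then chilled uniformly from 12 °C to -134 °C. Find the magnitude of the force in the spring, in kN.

The unrestrained thermal change is αΔT L = 13.1×10⁻⁶ × 146 × 1575 = 3.012 mm.
With a force P in the spring, the elastic change of the member is PL/(AE) and that of the spring is P/k; compatibility requires their sum to equal δ_free.
P [ L/(AE) + 1/k ] = δ_free → P [ 1575/(1400×205×10³) + 1/(560×10³) ] = 3.012.
P = 3.012 / 7.274×10⁻⁶ = 414200 N.

P ≈ 414 kN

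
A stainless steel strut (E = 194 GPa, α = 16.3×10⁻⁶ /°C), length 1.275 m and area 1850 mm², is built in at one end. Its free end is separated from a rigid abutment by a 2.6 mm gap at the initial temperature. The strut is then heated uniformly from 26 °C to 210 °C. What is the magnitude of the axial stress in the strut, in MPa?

Unrestrained expansion: δ_free = αΔT L = 16.3×10⁻⁶ × 184 × 1275 = 3.824 mm.
The gap closes (δ_free > 2.6 mm) and the wall then resists a further 3.824 − 2.6 = 1.224 mm of expansion.
That suppressed elongation corresponds to σ = E·Δ/L = 194×10³ × 1.224/1275 = 186.2 MPa.

σ ≈ 186 MPa (compressive)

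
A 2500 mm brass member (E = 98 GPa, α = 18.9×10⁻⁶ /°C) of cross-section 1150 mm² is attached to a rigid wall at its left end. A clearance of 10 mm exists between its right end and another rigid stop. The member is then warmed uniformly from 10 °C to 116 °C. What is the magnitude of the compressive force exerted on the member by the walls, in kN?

Unrestrained expansion: δ_free = αΔT L = 18.9×10⁻⁶ × 106 × 2500 = 5.008 mm.
This is smaller than the 10 mm clearance, so the member expands freely without reaching the stop — the stress is zero.

P ≈ 0 kN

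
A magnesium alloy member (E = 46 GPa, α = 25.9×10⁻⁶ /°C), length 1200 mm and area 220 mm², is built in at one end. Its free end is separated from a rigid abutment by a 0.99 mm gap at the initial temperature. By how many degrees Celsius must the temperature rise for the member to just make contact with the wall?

ΔT ≈ 31.9 °C

The gap closes when αΔT L = 0.99 mm, since the member is still unstressed at that instant.
So ΔT = g/(αL) = 0.99/(25.9×10⁻⁶ × 1200) = 31.85 °C.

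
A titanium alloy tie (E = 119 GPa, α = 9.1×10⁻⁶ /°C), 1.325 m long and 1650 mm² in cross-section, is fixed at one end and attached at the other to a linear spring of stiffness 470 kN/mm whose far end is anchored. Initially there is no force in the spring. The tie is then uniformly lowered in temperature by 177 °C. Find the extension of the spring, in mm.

δ ≈ 0.512 mm

Free thermal contraction: δ_free = αΔT L = 9.1×10⁻⁶ × 177 × 1325 = 2.134 mm.
Let P be the tensile force in the spring. The tie extends elastically by PL/(AE) and the spring stretches by P/k; together these equal δ_free.
So P = δ_free / [L/(AE) + 1/k] = 2.134 / [ 1325/(1650×119×10³) + 1/(470×10³) ].
P = 2.134 / 8.876×10⁻⁶ = 240400 N.
Spring extension = P/k = 240400/(470×10³) = 0.5116 mm.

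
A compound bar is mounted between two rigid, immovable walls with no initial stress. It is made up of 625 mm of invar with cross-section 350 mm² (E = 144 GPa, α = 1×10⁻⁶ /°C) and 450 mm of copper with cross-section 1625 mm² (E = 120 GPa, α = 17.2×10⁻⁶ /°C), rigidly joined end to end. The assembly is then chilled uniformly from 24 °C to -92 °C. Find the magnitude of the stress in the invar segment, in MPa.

Free thermal contraction of the whole bar: Σ αᵢΔT Lᵢ = 1×10⁻⁶×116×625 + 17.2×10⁻⁶×116×450 = 0.9703 mm.
Since the ends are fixed, an axial force P builds up, equal in every segment, with P · Σ Lᵢ/(AᵢEᵢ) = δ_free.
Σ Lᵢ/(AᵢEᵢ) = 625/(350×144×10³) + 450/(1625×120×10³) = 1.471×10⁻⁵ mm/N.
So P = 0.9703 / 1.471×10⁻⁵ = 65.97 kN, tensile.
σ_{invar} = P / A = 65970 / 350 = 188.5 MPa.

σ ≈ 188 MPa (tensile)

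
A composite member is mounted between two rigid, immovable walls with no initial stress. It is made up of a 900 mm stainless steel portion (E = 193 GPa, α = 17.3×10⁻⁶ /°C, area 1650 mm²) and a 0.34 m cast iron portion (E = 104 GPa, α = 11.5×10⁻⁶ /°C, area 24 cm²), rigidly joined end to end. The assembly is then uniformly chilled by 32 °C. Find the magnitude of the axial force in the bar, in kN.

If the supports were absent, the total length change would be Σ αᵢΔT Lᵢ = 17.3×10⁻⁶×32×900 + 11.5×10⁻⁶×32×340 = 0.6234 mm.
The rigid supports impose zero overall length change; the single axial force P common to all segments must satisfy P Σ Lᵢ/(AᵢEᵢ) = δ_free.
Σ Lᵢ/(AᵢEᵢ) = 900/(1650×193×10³) + 340/(2400×104×10³) = 4.188×10⁻⁶ mm/N.
P = 0.6234 / 4.188×10⁻⁶ = 148800 N = 148.8 kN, tensile.

P ≈ 149 kN (tensile)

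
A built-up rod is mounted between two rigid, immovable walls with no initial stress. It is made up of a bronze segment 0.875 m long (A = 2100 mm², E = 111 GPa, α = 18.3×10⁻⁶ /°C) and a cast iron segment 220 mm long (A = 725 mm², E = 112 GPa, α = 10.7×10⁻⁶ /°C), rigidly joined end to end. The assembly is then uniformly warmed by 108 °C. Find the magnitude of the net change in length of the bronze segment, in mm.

|ΔL| ≈ 0.577 mm

With the walls removed the bar would change length by δ_free = Σ αᵢΔT Lᵢ = 18.3×10⁻⁶×108×875 + 10.7×10⁻⁶×108×220 = 1.984 mm.
Since the ends are fixed, an axial force P builds up, equal in every segment, with P · Σ Lᵢ/(AᵢEᵢ) = δ_free.
Σ Lᵢ/(AᵢEᵢ) = 875/(2100×111×10³) + 220/(725×112×10³) = 6.463×10⁻⁶ mm/N.
Hence P = δ_free / Σ(L/AE) = 1.984/6.463×10⁻⁶ = 306.9 kN (compressive).
For the bronze segment, free thermal change = 18.3×10⁻⁶×108×875 = 1.729 mm and elastic change from P = 306900×875/(2100×111×10³) = 1.152 mm; these oppose, so the net change is 0.577 mm (segment lengthens).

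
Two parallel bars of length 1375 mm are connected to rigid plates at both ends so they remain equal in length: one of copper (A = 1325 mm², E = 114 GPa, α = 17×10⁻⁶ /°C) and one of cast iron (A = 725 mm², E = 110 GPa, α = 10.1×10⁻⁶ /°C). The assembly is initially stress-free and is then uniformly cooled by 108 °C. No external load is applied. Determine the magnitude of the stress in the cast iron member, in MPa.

Both members must finish at the same length. With the larger α, the copper tends to over-contract; the plates restrain it, putting the copper in tension and the cast iron in compression. With no external load the two internal forces are equal and opposite, magnitude P.
Compatibility of the two members (thermal + elastic change equal): (α₁ − α₂)ΔT = P·[1/(A₁E₁) + 1/(A₂E₂)].
|α₁ − α₂|·ΔT = 6.9×10⁻⁶ × 108 = 0.0007452.
1/(A₁E₁) + 1/(A₂E₂) = 1/(1325×114×10³) + 1/(725×110×10³) = 1.916×10⁻⁸ N⁻¹.
P = 0.0007452 / 1.916×10⁻⁸ = 38890 N = 38.89 kN.
σ_{cast iron} = P/A₂ = 38890/725 = 53.65 MPa, compressive.

σ ≈ 53.6 MPa (compressive)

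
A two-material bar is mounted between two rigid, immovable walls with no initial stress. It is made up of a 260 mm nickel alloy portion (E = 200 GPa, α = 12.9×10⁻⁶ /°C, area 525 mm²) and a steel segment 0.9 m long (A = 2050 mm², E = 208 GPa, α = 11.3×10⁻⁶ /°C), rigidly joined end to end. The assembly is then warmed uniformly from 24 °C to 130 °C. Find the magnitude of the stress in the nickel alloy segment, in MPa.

σ ≈ 595 MPa (compressive)

Free thermal expansion of the whole bar: Σ αᵢΔT Lᵢ = 12.9×10⁻⁶×106×260 + 11.3×10⁻⁶×106×900 = 1.434 mm.
Since the ends are fixed, an axial force P builds up, equal in every segment, with P · Σ Lᵢ/(AᵢEᵢ) = δ_free.
Σ Lᵢ/(AᵢEᵢ) = 260/(525×200×10³) + 900/(2050×208×10³) = 4.587×10⁻⁶ mm/N.
Hence P = δ_free / Σ(L/AE) = 1.434/4.587×10⁻⁶ = 312.5 kN (compressive).
σ_{nickel alloy} = P / A = 312500 / 525 = 595.3 MPa.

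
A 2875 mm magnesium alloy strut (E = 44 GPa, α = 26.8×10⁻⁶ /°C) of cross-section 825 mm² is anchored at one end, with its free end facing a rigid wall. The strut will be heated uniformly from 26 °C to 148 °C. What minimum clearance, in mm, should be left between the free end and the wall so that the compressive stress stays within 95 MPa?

g ≈ 3.19 mm

With no wall the strut would lengthen by αΔT L = 26.8×10⁻⁶ × 122 × 2875 = 9.4 mm.
A stress of 95 MPa corresponds to the wall pushing the strut back by σL/E = 95×2875/(44×10³) = 6.207 mm.
So the gap has to take up the difference, g_min = δ_free − σL/E = 9.4 − 6.207 = 3.193 mm.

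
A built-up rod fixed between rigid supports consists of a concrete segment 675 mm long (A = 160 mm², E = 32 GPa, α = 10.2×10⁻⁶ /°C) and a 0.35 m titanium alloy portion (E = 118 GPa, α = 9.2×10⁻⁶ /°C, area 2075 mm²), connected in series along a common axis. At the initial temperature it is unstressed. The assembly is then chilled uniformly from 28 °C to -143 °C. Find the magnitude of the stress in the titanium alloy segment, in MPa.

σ ≈ 6.25 MPa (tensile)

If the supports were absent, the total length change would be Σ αᵢΔT Lᵢ = 10.2×10⁻⁶×171×675 + 9.2×10⁻⁶×171×350 = 1.728 mm.
The walls prevent any net length change, so an axial force P (same in every segment) develops. Compatibility: P · Σ Lᵢ/(AᵢEᵢ) = δ_free.
Σ Lᵢ/(AᵢEᵢ) = 675/(160×32×10³) + 350/(2075×118×10³) = 0.0001333 mm/N.
Hence P = δ_free / Σ(L/AE) = 1.728/0.0001333 = 12.97 kN (tensile).
σ_{titanium alloy} = P / A = 12970 / 2075 = 6.249 MPa.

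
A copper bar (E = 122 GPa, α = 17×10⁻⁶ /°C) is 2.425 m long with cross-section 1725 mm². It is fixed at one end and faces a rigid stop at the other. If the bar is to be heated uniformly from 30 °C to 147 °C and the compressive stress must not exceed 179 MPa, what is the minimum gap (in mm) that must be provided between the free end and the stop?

g ≈ 1.27 mm

With no wall the bar would lengthen by αΔT L = 17×10⁻⁶ × 117 × 2425 = 4.823 mm.
A stress of 179 MPa corresponds to the wall pushing the bar back by σL/E = 179×2425/(122×10³) = 3.558 mm.
So the gap has to take up the difference, g_min = δ_free − σL/E = 4.823 − 3.558 = 1.265 mm.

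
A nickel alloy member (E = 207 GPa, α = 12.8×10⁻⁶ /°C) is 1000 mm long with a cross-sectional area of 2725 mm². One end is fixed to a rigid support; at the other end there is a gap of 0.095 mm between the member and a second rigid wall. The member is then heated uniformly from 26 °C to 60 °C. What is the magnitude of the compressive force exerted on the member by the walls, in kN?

Free thermal elongation = αΔT L = 12.8×10⁻⁶ × 34 × 1000 = 0.4352 mm.
The gap closes (δ_free > 0.095 mm) and the wall then resists a further 0.4352 − 0.095 = 0.3402 mm of expansion.
So σ = E(δ_free − g)/L = 207×10³ × 0.3402/1000 = 70.42 MPa.
Force on the wall = σA = 70.42 × 2725 mm² = 191.9 kN.

P ≈ 192 kN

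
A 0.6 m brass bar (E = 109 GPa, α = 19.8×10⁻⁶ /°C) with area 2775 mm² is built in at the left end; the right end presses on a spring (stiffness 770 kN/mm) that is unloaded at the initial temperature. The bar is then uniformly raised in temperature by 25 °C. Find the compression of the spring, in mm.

δ ≈ 0.118 mm

The unrestrained thermal change is αΔT L = 19.8×10⁻⁶ × 25 × 600 = 0.297 mm.
Let P be the compressive force at the spring. The bar shortens elastically by PL/(AE) and the spring compresses by P/k; together these equal δ_free.
P [ L/(AE) + 1/k ] = δ_free → P [ 600/(2775×109×10³) + 1/(770×10³) ] = 0.297.
P = 0.297 / 3.282×10⁻⁶ = 90480 N.
Spring compression = P/k = 90480/(770×10³) = 0.1175 mm.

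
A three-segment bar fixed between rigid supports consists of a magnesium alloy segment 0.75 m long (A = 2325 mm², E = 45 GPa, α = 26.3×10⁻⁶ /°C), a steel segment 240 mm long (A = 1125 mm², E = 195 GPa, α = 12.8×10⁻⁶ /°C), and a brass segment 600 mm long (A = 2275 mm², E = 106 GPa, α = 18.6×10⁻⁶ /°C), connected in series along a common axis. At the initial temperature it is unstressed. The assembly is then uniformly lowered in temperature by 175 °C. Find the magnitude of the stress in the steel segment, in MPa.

Free thermal contraction of the whole bar: Σ αᵢΔT Lᵢ = 26.3×10⁻⁶×175×750 + 12.8×10⁻⁶×175×240 + 18.6×10⁻⁶×175×600 = 5.942 mm.
Since the ends are fixed, an axial force P builds up, equal in every segment, with P · Σ Lᵢ/(AᵢEᵢ) = δ_free.
Σ Lᵢ/(AᵢEᵢ) = 750/(2325×45×10³) + 240/(1125×195×10³) + 600/(2275×106×10³) = 1.075×10⁻⁵ mm/N.
So P = 5.942 / 1.075×10⁻⁵ = 552.8 kN, tensile.
σ_{steel} = P / A = 552800 / 1125 = 491.3 MPa.

σ ≈ 491 MPa (tensile)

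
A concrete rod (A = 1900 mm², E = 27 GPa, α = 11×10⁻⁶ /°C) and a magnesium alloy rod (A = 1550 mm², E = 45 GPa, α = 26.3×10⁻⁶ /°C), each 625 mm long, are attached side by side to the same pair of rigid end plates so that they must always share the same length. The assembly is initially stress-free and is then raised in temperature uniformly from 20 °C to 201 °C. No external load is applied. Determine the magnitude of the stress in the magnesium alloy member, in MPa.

Both members must finish at the same length. With the larger α, the magnesium alloy tends to over-expand; the plates restrain it, putting the magnesium alloy in compression and the concrete in tension. With no external load the two internal forces are equal and opposite, magnitude P.
Equating the net (thermal + elastic) strains gives |α₁ − α₂|·ΔT = P·[1/(A₁E₁) + 1/(A₂E₂)].
|α₁ − α₂|·ΔT = 15.3×10⁻⁶ × 181 = 0.002769.
1/(A₁E₁) + 1/(A₂E₂) = 1/(1900×27×10³) + 1/(1550×45×10³) = 3.383×10⁻⁸ N⁻¹.
P = 0.002769 / 3.383×10⁻⁸ = 81860 N = 81.86 kN.
σ_{magnesium alloy} = P/A₂ = 81860/1550 = 52.81 MPa, compressive.

σ ≈ 52.8 MPa (compressive)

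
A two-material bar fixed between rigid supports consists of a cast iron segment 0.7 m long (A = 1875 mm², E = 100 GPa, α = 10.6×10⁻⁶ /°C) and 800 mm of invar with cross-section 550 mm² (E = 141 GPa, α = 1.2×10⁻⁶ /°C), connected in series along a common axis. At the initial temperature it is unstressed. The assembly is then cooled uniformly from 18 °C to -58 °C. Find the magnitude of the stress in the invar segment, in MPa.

If the supports were absent, the total length change would be Σ αᵢΔT Lᵢ = 10.6×10⁻⁶×76×700 + 1.2×10⁻⁶×76×800 = 0.6369 mm.
The rigid supports impose zero overall length change; the single axial force P common to all segments must satisfy P Σ Lᵢ/(AᵢEᵢ) = δ_free.
Σ Lᵢ/(AᵢEᵢ) = 700/(1875×100×10³) + 800/(550×141×10³) = 1.405×10⁻⁵ mm/N.
So P = 0.6369 / 1.405×10⁻⁵ = 45.33 kN, tensile.
σ_{invar} = P / A = 45330 / 550 = 82.42 MPa.

σ ≈ 82.4 MPa (tensile)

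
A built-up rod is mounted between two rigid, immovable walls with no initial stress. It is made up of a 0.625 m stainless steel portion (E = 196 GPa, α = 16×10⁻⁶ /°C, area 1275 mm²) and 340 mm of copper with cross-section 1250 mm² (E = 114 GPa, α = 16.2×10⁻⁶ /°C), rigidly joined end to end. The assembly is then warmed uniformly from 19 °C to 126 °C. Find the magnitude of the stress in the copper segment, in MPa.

σ ≈ 272 MPa (compressive)

With the walls removed the bar would change length by δ_free = Σ αᵢΔT Lᵢ = 16×10⁻⁶×107×625 + 16.2×10⁻⁶×107×340 = 1.659 mm.
Since the ends are fixed, an axial force P builds up, equal in every segment, with P · Σ Lᵢ/(AᵢEᵢ) = δ_free.
The series flexibility is Σ Lᵢ/(AᵢEᵢ) = 625/(1275×196×10³) + 340/(1250×114×10³) = 4.887×10⁻⁶ mm/N.
So P = 1.659 / 4.887×10⁻⁶ = 339.5 kN, compressive.
σ_{copper} = P / A = 339500 / 1250 = 271.6 MPa.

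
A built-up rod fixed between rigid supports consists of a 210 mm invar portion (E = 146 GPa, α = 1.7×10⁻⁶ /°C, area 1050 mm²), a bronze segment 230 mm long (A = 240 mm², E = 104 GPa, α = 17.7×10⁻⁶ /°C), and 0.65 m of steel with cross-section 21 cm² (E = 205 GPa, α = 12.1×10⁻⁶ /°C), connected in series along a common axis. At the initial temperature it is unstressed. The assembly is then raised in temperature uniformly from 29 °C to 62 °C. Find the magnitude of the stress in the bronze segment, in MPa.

Free thermal expansion of the whole bar: Σ αᵢΔT Lᵢ = 1.7×10⁻⁶×33×210 + 17.7×10⁻⁶×33×230 + 12.1×10⁻⁶×33×650 = 0.4057 mm.
The walls prevent any net length change, so an axial force P (same in every segment) develops. Compatibility: P · Σ Lᵢ/(AᵢEᵢ) = δ_free.
Σ Lᵢ/(AᵢEᵢ) = 210/(1050×146×10³) + 230/(240×104×10³) + 650/(2100×205×10³) = 1.209×10⁻⁵ mm/N.
So P = 0.4057 / 1.209×10⁻⁵ = 33.54 kN, compressive.
σ_{bronze} = P / A = 33540 / 240 = 139.8 MPa.

σ ≈ 140 MPa (compressive)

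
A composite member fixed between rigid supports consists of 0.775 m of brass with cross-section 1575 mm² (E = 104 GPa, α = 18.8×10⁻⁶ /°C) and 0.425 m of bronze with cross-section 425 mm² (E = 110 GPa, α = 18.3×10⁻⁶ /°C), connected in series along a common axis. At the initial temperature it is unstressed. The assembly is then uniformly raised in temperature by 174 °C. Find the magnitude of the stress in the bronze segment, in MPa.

σ ≈ 662 MPa (compressive)

With the walls removed the bar would change length by δ_free = Σ αᵢΔT Lᵢ = 18.8×10⁻⁶×174×775 + 18.3×10⁻⁶×174×425 = 3.888 mm.
Since the ends are fixed, an axial force P builds up, equal in every segment, with P · Σ Lᵢ/(AᵢEᵢ) = δ_free.
Σ Lᵢ/(AᵢEᵢ) = 775/(1575×104×10³) + 425/(425×110×10³) = 1.382×10⁻⁵ mm/N.
Hence P = δ_free / Σ(L/AE) = 3.888/1.382×10⁻⁵ = 281.3 kN (compressive).
σ_{bronze} = P / A = 281300 / 425 = 661.9 MPa.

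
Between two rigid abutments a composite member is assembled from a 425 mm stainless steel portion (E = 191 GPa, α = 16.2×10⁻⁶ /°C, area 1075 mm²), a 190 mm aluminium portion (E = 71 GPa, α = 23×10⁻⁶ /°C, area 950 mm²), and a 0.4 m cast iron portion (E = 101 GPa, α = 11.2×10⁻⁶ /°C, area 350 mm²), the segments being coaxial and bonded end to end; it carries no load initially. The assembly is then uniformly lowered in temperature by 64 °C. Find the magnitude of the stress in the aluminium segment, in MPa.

σ ≈ 65.4 MPa (tensile)

With the walls removed the bar would change length by δ_free = Σ αᵢΔT Lᵢ = 16.2×10⁻⁶×64×425 + 23×10⁻⁶×64×190 + 11.2×10⁻⁶×64×400 = 1.007 mm.
The walls prevent any net length change, so an axial force P (same in every segment) develops. Compatibility: P · Σ Lᵢ/(AᵢEᵢ) = δ_free.
The series flexibility is Σ Lᵢ/(AᵢEᵢ) = 425/(1075×191×10³) + 190/(950×71×10³) + 400/(350×101×10³) = 1.62×10⁻⁵ mm/N.
Hence P = δ_free / Σ(L/AE) = 1.007/1.62×10⁻⁵ = 62.15 kN (tensile).
σ_{aluminium} = P / A = 62150 / 950 = 65.43 MPa.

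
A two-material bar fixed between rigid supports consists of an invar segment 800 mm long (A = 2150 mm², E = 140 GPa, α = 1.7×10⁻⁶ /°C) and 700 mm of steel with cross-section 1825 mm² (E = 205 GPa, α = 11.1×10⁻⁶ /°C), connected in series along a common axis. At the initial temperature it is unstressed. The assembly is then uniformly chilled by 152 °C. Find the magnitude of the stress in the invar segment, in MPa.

If the supports were absent, the total length change would be Σ αᵢΔT Lᵢ = 1.7×10⁻⁶×152×800 + 11.1×10⁻⁶×152×700 = 1.388 mm.
The walls prevent any net length change, so an axial force P (same in every segment) develops. Compatibility: P · Σ Lᵢ/(AᵢEᵢ) = δ_free.
Σ Lᵢ/(AᵢEᵢ) = 800/(2150×140×10³) + 700/(1825×205×10³) = 4.529×10⁻⁶ mm/N.
So P = 1.388 / 4.529×10⁻⁶ = 306.4 kN, tensile.
σ_{invar} = P / A = 306400 / 2150 = 142.5 MPa.

σ ≈ 143 MPa (tensile)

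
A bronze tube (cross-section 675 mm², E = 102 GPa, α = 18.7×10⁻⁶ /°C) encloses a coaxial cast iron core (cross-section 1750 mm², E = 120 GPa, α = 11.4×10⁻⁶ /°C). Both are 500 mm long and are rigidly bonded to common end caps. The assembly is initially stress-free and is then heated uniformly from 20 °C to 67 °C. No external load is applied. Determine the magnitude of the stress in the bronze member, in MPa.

σ ≈ 26.4 MPa (compressive)

The bronze has the larger α, so on heating it would change length more than the cast iron if both were free. The rigid plates force a common final length, so the bronze is put into compression and the cast iron into tension, with equal and opposite forces P (no external load).
Setting the final lengths equal and cancelling L: (α₁ − α₂)ΔT = P/(A₁E₁) + P/(A₂E₂).
|α₁ − α₂|·ΔT = 7.3×10⁻⁶ × 47 = 0.0003431.
1/(A₁E₁) + 1/(A₂E₂) = 1/(675×102×10³) + 1/(1750×120×10³) = 1.929×10⁻⁸ N⁻¹.
So P = 0.0003431 / 1.929×10⁻⁸ = 17.79 kN.
σ_{bronze} = P/A₁ = 17790/675 = 26.36 MPa, compressive.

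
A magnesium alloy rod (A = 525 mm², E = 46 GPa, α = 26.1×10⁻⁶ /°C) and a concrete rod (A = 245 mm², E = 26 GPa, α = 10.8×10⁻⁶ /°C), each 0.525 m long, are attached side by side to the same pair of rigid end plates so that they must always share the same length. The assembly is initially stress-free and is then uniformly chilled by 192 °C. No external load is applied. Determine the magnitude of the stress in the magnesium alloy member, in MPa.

The magnesium alloy has the larger α, so on cooling it would change length more than the concrete if both were free. The rigid plates force a common final length, so the magnesium alloy is put into tension and the concrete into compression, with equal and opposite forces P (no external load).
Equating the net (thermal + elastic) strains gives |α₁ − α₂|·ΔT = P·[1/(A₁E₁) + 1/(A₂E₂)].
|α₁ − α₂|·ΔT = 15.3×10⁻⁶ × 192 = 0.002938.
1/(A₁E₁) + 1/(A₂E₂) = 1/(525×46×10³) + 1/(245×26×10³) = 1.984×10⁻⁷ N⁻¹.
P = 0.002938 / 1.984×10⁻⁷ = 14810 N = 14.81 kN.
σ_{magnesium alloy} = P/A₁ = 14810/525 = 28.2 MPa, tensile.

σ ≈ 28.2 MPa (tensile)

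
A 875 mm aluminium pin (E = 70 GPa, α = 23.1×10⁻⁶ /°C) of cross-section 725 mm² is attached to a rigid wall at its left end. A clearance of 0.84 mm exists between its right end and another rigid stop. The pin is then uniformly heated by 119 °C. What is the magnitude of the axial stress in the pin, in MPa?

If the wall were absent the pin would grow by αΔT L = 23.1×10⁻⁶ × 119 × 875 = 2.405 mm.
This exceeds the 0.84 mm gap, so the wall pushes back. The portion of expansion that must be recovered elastically is δ_free − gap = 2.405 − 0.84 = 1.565 mm.
Compatibility: PL/(AE) = 1.565 mm, so σ = P/A = E × (1.565/875) = 125.2 MPa.

σ ≈ 125 MPa (compressive)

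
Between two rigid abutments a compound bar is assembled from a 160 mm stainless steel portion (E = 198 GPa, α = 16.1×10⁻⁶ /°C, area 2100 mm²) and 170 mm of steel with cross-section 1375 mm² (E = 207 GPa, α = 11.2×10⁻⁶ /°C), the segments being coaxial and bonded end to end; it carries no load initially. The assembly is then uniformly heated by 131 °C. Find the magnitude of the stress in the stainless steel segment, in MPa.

σ ≈ 285 MPa (compressive)

If the supports were absent, the total length change would be Σ αᵢΔT Lᵢ = 16.1×10⁻⁶×131×160 + 11.2×10⁻⁶×131×170 = 0.5869 mm.
Since the ends are fixed, an axial force P builds up, equal in every segment, with P · Σ Lᵢ/(AᵢEᵢ) = δ_free.
The series flexibility is Σ Lᵢ/(AᵢEᵢ) = 160/(2100×198×10³) + 170/(1375×207×10³) = 9.821×10⁻⁷ mm/N.
Hence P = δ_free / Σ(L/AE) = 0.5869/9.821×10⁻⁷ = 597.6 kN (compressive).
σ_{stainless steel} = P / A = 597600 / 2100 = 284.6 MPa.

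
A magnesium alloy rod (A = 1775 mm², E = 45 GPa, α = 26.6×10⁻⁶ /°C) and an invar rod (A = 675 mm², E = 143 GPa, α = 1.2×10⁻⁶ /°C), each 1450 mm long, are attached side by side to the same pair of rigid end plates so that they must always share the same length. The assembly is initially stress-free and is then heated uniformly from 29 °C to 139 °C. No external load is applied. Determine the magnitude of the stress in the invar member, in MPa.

σ ≈ 181 MPa (tensile)

Both members must finish at the same length. With the larger α, the magnesium alloy tends to over-expand; the plates restrain it, putting the magnesium alloy in compression and the invar in tension. With no external load the two internal forces are equal and opposite, magnitude P.
Equating the net (thermal + elastic) strains gives |α₁ − α₂|·ΔT = P·[1/(A₁E₁) + 1/(A₂E₂)].
|α₁ − α₂|·ΔT = 25.4×10⁻⁶ × 110 = 0.002794.
1/(A₁E₁) + 1/(A₂E₂) = 1/(1775×45×10³) + 1/(675×143×10³) = 2.288×10⁻⁸ N⁻¹.
P = 0.002794 / 2.288×10⁻⁸ = 122100 N = 122.1 kN.
σ_{invar} = P/A₂ = 122100/675 = 180.9 MPa, tensile.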